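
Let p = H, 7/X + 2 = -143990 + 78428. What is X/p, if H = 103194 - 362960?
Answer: 7/17031298024 ≈ 4.1101e-10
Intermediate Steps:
H = -259766
X = -7/65564 (X = 7/(-2 + (-143990 + 78428)) = 7/(-2 - 65562) = 7/(-65564) = 7*(-1/65564) = -7/65564 ≈ -0.00010677)
p = -259766
X/p = -7/65564/(-259766) = -7/65564*(-1/259766) = 7/17031298024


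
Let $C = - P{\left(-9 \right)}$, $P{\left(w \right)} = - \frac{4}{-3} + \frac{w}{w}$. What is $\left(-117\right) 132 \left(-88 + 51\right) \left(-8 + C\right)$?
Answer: $-5904756$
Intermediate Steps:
$P{\left(w \right)} = \frac{7}{3}$ ($P{\left(w \right)} = \left(-4\right) \left(- \frac{1}{3}\right) + 1 = \frac{4}{3} + 1 = \frac{7}{3}$)
$C = - \frac{7}{3}$ ($C = \left(-1\right) \frac{7}{3} = - \frac{7}{3} \approx -2.3333$)
$\left(-117\right) 132 \left(-88 + 51\right) \left(-8 + C\right) = \left(-117\right) 132 \left(-88 + 51\right) \left(-8 - \frac{7}{3}\right) = - 15444 \left(\left(-37\right) \left(- \frac{31}{3}\right)\right) = \left(-15444\right) \frac{1147}{3} = -5904756$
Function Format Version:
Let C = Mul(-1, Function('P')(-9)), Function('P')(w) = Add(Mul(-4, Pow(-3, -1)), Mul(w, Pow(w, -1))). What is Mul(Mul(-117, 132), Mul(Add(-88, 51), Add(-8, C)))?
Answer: -5904756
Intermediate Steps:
Function('P')(w) = Rational(7, 3) (Function('P')(w) = Add(Mul(-4, Rational(-1, 3)), 1) = Add(Rational(4, 3), 1) = Rational(7, 3))
C = Rational(-7, 3) (C = Mul(-1, Rational(7, 3)) = Rational(-7, 3) ≈ -2.3333)
Mul(Mul(-117, 132), Mul(Add(-88, 51), Add(-8, C))) = Mul(Mul(-117, 132), Mul(Add(-88, 51), Add(-8, Rational(-7, 3)))) = Mul(-15444, Mul(-37, Rational(-31, 3))) = Mul(-15444, Rational(1147, 3)) = -5904756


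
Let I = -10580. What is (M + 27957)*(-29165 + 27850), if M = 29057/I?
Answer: -77783828789/2116 ≈ -3.6760e+7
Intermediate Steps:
M = -29057/10580 (M = 29057/(-10580) = 29057*(-1/10580) = -29057/10580 ≈ -2.7464)
(M + 27957)*(-29165 + 27850) = (-29057/10580 + 27957)*(-29165 + 27850) = (295756003/10580)*(-1315) = -77783828789/2116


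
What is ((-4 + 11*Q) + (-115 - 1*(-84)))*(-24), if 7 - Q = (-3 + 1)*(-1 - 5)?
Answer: 2160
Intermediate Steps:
Q = -5 (Q = 7 - (-3 + 1)*(-1 - 5) = 7 - (-2)*(-6) = 7 - 1*12 = 7 - 12 = -5)
((-4 + 11*Q) + (-115 - 1*(-84)))*(-24) = ((-4 + 11*(-5)) + (-115 - 1*(-84)))*(-24) = ((-4 - 55) + (-115 + 84))*(-24) = (-59 - 31)*(-24) = -90*(-24) = 2160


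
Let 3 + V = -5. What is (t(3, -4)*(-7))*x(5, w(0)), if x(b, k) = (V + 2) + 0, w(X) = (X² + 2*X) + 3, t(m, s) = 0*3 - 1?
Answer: -42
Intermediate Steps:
t(m, s) = -1 (t(m, s) = 0 - 1 = -1)
V = -8 (V = -3 - 5 = -8)
w(X) = 3 + X² + 2*X
x(b, k) = -6 (x(b, k) = (-8 + 2) + 0 = -6 + 0 = -6)
(t(3, -4)*(-7))*x(5, w(0)) = -1*(-7)*(-6) = 7*(-6) = -42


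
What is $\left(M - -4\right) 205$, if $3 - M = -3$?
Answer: $2050$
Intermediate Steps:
$M = 6$ ($M = 3 - -3 = 3 + 3 = 6$)
$\left(M - -4\right) 205 = \left(6 - -4\right) 205 = \left(6 + 4\right) 205 = 10 \cdot 205 = 2050$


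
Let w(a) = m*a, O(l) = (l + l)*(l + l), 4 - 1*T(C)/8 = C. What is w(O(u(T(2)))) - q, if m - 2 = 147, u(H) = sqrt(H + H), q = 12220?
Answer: 6852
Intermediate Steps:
T(C) = 32 - 8*C
u(H) = sqrt(2)*sqrt(H) (u(H) = sqrt(2*H) = sqrt(2)*sqrt(H))
m = 149 (m = 2 + 147 = 149)
O(l) = 4*l**2 (O(l) = (2*l)*(2*l) = 4*l**2)
w(a) = 149*a
w(O(u(T(2)))) - q = 149*(4*(sqrt(2)*sqrt(32 - 8*2))**2) - 1*12220 = 149*(4*(sqrt(2)*sqrt(32 - 16))**2) - 12220 = 149*(4*(sqrt(2)*sqrt(16))**2) - 12220 = 149*(4*(sqrt(2)*4)**2) - 12220 = 149*(4*(4*sqrt(2))**2) - 12220 = 149*(4*32) - 12220 = 149*128 - 12220 = 19072 - 12220 = 6852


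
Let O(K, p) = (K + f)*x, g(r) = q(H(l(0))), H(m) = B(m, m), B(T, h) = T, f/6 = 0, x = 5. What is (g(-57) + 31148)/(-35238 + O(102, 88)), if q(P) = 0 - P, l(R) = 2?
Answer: -5191/5788 ≈ -0.89686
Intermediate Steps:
f = 0 (f = 6*0 = 0)
H(m) = m
q(P) = -P
g(r) = -2 (g(r) = -1*2 = -2)
O(K, p) = 5*K (O(K, p) = (K + 0)*5 = K*5 = 5*K)
(g(-57) + 31148)/(-35238 + O(102, 88)) = (-2 + 31148)/(-35238 + 5*102) = 31146/(-35238 + 510) = 31146/(-34728) = 31146*(-1/34728) = -5191/5788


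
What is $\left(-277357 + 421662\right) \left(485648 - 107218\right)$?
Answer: $54609341150$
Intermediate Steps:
$\left(-277357 + 421662\right) \left(485648 - 107218\right) = 144305 \cdot 378430 = 54609341150$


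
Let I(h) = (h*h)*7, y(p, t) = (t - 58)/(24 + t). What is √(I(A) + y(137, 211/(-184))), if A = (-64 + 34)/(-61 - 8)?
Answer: 3*I*√1563115/3335 ≈ 1.1247*I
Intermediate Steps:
A = 10/23 (A = -30/(-69) = -30*(-1/69) = 10/23 ≈ 0.43478)
y(p, t) = (-58 + t)/(24 + t)
I(h) = 7*h² (I(h) = h²*7 = 7*h²)
√(I(A) + y(137, 211/(-184))) = √(7*(10/23)² + (-58 + 211/(-184))/(24 + 211/(-184))) = √(7*(100/529) + (-58 + 211*(-1/184))/(24 + 211*(-1/184))) = √(700/529 + (-58 - 211/184)/(24 - 211/184)) = √(700/529 - 10883/184/(4205/184)) = √(700/529 + (184/4205)*(-10883/184)) = √(700/529 - 10883/4205) = √(-2813607/2224445) = 3*I*√1563115/3335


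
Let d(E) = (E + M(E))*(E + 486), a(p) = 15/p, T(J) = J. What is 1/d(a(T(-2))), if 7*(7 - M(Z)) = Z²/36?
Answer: -224/77517 ≈ -0.0028897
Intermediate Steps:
M(Z) = 7 - Z²/252 (M(Z) = 7 - Z²/(7*36) = 7 - Z²/252)
d(E) = (486 + E)*(7 + E - E²/252) (d(E) = (E + (7 - E²/252))*(E + 486) = (7 + E - E²/252)*(486 + E) = (486 + E)*(7 + E - E²/252))
1/d(a(T(-2))) = 1/(3402 + 493*(15/(-2)) - 13*(15/(-2))²/14 - (15/(-2))³/252) = 1/(3402 + 493*(15*(-½)) - 13*(15*(-½))²/14 - (15*(-½))³/252) = 1/(3402 + 493*(-15/2) - 13*(-15/2)²/14 - (-15/2)³/252) = 1/(3402 - 7395/2 - 13/14*225/4 - 1/252*(-3375/8)) = 1/(3402 - 7395/2 - 2925/56 + 375/224) = 1/(-77517/224) = -224/77517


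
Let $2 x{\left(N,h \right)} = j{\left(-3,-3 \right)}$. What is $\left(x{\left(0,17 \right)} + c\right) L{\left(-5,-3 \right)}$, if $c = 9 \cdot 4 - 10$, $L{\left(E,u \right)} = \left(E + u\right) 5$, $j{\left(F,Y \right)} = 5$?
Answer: $-1140$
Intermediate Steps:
$x{\left(N,h \right)} = \frac{5}{2}$ ($x{\left(N,h \right)} = \frac{1}{2} \cdot 5 = \frac{5}{2}$)
$L{\left(E,u \right)} = 5 E + 5 u$
$c = 26$ ($c = 36 - 10 = 26$)
$\left(x{\left(0,17 \right)} + c\right) L{\left(-5,-3 \right)} = \left(\frac{5}{2} + 26\right) \left(5 \left(-5\right) + 5 \left(-3\right)\right) = \frac{57 \left(-25 - 15\right)}{2} = \frac{57}{2} \left(-40\right) = -1140$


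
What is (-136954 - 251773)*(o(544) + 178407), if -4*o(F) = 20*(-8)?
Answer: -69367166969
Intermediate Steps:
o(F) = 40 (o(F) = -5*(-8) = -¼*(-160) = 40)
(-136954 - 251773)*(o(544) + 178407) = (-136954 - 251773)*(40 + 178407) = -388727*178447 = -69367166969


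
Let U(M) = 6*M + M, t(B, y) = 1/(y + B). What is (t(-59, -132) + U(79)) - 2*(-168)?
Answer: 169798/191 ≈ 889.00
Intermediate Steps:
t(B, y) = 1/(B + y)
U(M) = 7*M
(t(-59, -132) + U(79)) - 2*(-168) = (1/(-59 - 132) + 7*79) - 2*(-168) = (1/(-191) + 553) + 336 = (-1/191 + 553) + 336 = 105622/191 + 336 = 169798/191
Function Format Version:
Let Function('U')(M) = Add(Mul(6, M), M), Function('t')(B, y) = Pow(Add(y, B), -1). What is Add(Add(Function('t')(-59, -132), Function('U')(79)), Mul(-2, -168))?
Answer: Rational(169798, 191) ≈ 889.00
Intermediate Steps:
Function('t')(B, y) = Pow(Add(B, y), -1)
Function('U')(M) = Mul(7, M)
Add(Add(Function('t')(-59, -132), Function('U')(79)), Mul(-2, -168)) = Add(Add(Pow(Add(-59, -132), -1), Mul(7, 79)), Mul(-2, -168)) = Add(Add(Pow(-191, -1), 553), 336) = Add(Add(Rational(-1, 191), 553), 336) = Add(Rational(105622, 191), 336) = Rational(169798, 191)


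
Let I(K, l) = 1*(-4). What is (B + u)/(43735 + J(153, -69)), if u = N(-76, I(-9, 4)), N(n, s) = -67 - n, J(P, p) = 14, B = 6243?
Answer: 2084/14583 ≈ 0.14291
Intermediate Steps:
I(K, l) = -4
u = 9 (u = -67 - 1*(-76) = -67 + 76 = 9)
(B + u)/(43735 + J(153, -69)) = (6243 + 9)/(43735 + 14) = 6252/43749 = 6252*(1/43749) = 2084/14583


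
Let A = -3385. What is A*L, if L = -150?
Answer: 507750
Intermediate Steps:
A*L = -3385*(-150) = 507750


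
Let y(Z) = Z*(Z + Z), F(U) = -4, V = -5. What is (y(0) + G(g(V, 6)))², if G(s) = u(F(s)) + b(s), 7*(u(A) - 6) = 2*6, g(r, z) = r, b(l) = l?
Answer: 361/49 ≈ 7.3673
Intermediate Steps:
y(Z) = 2*Z² (y(Z) = Z*(2*Z) = 2*Z²)
u(A) = 54/7 (u(A) = 6 + (2*6)/7 = 6 + (⅐)*12 = 6 + 12/7 = 54/7)
G(s) = 54/7 + s
(y(0) + G(g(V, 6)))² = (2*0² + (54/7 - 5))² = (2*0 + 19/7)² = (0 + 19/7)² = (19/7)² = 361/49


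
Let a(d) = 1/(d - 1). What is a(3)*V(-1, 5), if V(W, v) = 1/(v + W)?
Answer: 1/8 ≈ 0.12500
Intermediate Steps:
a(d) = 1/(-1 + d)
V(W, v) = 1/(W + v)
a(3)*V(-1, 5) = 1/((-1 + 3)*(-1 + 5)) = 1/(2*4) = (1/2)*(1/4) = 1/8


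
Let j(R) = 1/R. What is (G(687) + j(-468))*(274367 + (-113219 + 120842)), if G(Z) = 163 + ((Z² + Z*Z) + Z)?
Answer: 62342459599085/234 ≈ 2.6642e+11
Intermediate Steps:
G(Z) = 163 + Z + 2*Z² (G(Z) = 163 + ((Z² + Z²) + Z) = 163 + (2*Z² + Z) = 163 + (Z + 2*Z²) = 163 + Z + 2*Z²)
(G(687) + j(-468))*(274367 + (-113219 + 120842)) = ((163 + 687 + 2*687²) + 1/(-468))*(274367 + (-113219 + 120842)) = ((163 + 687 + 2*471969) - 1/468)*(274367 + 7623) = ((163 + 687 + 943938) - 1/468)*281990 = (944788 - 1/468)*281990 = (442160783/468)*281990 = 62342459599085/234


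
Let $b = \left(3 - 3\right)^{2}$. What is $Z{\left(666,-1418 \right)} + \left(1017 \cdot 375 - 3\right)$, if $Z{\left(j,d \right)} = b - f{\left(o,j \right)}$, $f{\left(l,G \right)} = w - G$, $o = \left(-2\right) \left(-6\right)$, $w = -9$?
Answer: $382047$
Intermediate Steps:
$o = 12$
$b = 0$ ($b = 0^{2} = 0$)
$f{\left(l,G \right)} = -9 - G$
$Z{\left(j,d \right)} = 9 + j$ ($Z{\left(j,d \right)} = 0 - \left(-9 - j\right) = 0 + \left(9 + j\right) = 9 + j$)
$Z{\left(666,-1418 \right)} + \left(1017 \cdot 375 - 3\right) = \left(9 + 666\right) + \left(1017 \cdot 375 - 3\right) = 675 + \left(381375 - 3\right) = 675 + 381372 = 382047$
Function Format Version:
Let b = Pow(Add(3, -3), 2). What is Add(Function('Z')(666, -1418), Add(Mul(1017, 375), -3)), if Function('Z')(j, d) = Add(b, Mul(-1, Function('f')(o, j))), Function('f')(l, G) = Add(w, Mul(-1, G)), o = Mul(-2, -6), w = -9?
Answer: 382047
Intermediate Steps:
o = 12
b = 0 (b = Pow(0, 2) = 0)
Function('f')(l, G) = Add(-9, Mul(-1, G))
Function('Z')(j, d) = Add(9, j) (Function('Z')(j, d) = Add(0, Mul(-1, Add(-9, Mul(-1, j)))) = Add(0, Add(9, j)) = Add(9, j))
Add(Function('Z')(666, -1418), Add(Mul(1017, 375), -3)) = Add(Add(9, 666), Add(Mul(1017, 375), -3)) = Add(675, Add(381375, -3)) = Add(675, 381372) = 382047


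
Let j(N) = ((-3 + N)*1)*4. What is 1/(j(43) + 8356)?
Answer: 1/8516 ≈ 0.00011743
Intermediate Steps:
j(N) = -12 + 4*N (j(N) = (-3 + N)*4 = -12 + 4*N)
1/(j(43) + 8356) = 1/((-12 + 4*43) + 8356) = 1/((-12 + 172) + 8356) = 1/(160 + 8356) = 1/8516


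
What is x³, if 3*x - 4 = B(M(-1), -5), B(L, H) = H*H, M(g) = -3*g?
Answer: 24389/27 ≈ 903.30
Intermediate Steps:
B(L, H) = H²
x = 29/3 (x = 4/3 + (⅓)*(-5)² = 4/3 + (⅓)*25 = 4/3 + 25/3 = 29/3 ≈ 9.6667)
x³ = (29/3)³ = 24389/27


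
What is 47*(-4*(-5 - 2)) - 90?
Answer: 1226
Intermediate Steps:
47*(-4*(-5 - 2)) - 90 = 47*(-4*(-7)) - 90 = 47*28 - 90 = 1316 - 90 = 1226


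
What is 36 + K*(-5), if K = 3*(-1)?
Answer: 51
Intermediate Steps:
K = -3
36 + K*(-5) = 36 - 3*(-5) = 36 + 15 = 51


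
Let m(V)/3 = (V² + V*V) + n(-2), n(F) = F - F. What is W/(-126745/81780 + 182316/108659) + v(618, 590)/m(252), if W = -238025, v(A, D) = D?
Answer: -16118243453135064245/8670715692912 ≈ -1.8589e+6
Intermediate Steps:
n(F) = 0
m(V) = 6*V² (m(V) = 3*((V² + V*V) + 0) = 3*((V² + V²) + 0) = 3*(2*V² + 0) = 3*(2*V²) = 6*V²)
W/(-126745/81780 + 182316/108659) + v(618, 590)/m(252) = -238025/(-126745/81780 + 182316/108659) + 590/((6*252²)) = -238025/(-126745*1/81780 + 182316*(1/108659)) + 590/((6*63504)) = -238025/(-25349/16356 + 182316/108659) + 590/381024 = -238025/227563505/1777226604 + 590*(1/381024) = -238025*1777226604/227563505 + 295/190512 = -84604872483420/45512701 + 295/190512 = -16118243453135064245/8670715692912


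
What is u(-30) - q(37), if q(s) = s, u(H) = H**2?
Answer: 863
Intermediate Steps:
u(-30) - q(37) = (-30)**2 - 1*37 = 900 - 37 = 863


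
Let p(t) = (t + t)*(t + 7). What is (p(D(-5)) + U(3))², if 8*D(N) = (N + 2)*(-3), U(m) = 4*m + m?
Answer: 1134225/1024 ≈ 1107.6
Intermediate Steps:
U(m) = 5*m
D(N) = -¾ - 3*N/8 (D(N) = ((N + 2)*(-3))/8 = ((2 + N)*(-3))/8 = (-6 - 3*N)/8 = -¾ - 3*N/8)
p(t) = 2*t*(7 + t) (p(t) = (2*t)*(7 + t) = 2*t*(7 + t))
(p(D(-5)) + U(3))² = (2*(-¾ - 3/8*(-5))*(7 + (-¾ - 3/8*(-5))) + 5*3)² = (2*(-¾ + 15/8)*(7 + (-¾ + 15/8)) + 15)² = (2*(9/8)*(7 + 9/8) + 15)² = (2*(9/8)*(65/8) + 15)² = (585/32 + 15)² = (1065/32)² = 1134225/1024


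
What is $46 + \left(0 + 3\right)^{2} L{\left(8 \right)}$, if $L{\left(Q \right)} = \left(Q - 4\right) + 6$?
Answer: $136$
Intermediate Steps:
$L{\left(Q \right)} = 2 + Q$ ($L{\left(Q \right)} = \left(-4 + Q\right) + 6 = 2 + Q$)
$46 + \left(0 + 3\right)^{2} L{\left(8 \right)} = 46 + \left(0 + 3\right)^{2} \left(2 + 8\right) = 46 + 3^{2} \cdot 10 = 46 + 9 \cdot 10 = 46 + 90 = 136$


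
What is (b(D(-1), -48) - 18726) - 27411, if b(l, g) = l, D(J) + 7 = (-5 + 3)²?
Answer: -46140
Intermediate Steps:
D(J) = -3 (D(J) = -7 + (-5 + 3)² = -7 + (-2)² = -7 + 4 = -3)
(b(D(-1), -48) - 18726) - 27411 = (-3 - 18726) - 27411 = -18729 - 27411 = -46140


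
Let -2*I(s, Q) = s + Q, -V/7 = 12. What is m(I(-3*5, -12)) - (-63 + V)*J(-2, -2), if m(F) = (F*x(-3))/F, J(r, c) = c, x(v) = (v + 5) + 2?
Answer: -290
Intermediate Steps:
x(v) = 7 + v (x(v) = (5 + v) + 2 = 7 + v)
V = -84 (V = -7*12 = -84)
I(s, Q) = -Q/2 - s/2 (I(s, Q) = -(s + Q)/2 = -(Q + s)/2 = -Q/2 - s/2)
m(F) = 4 (m(F) = (F*(7 - 3))/F = (F*4)/F = (4*F)/F = 4)
m(I(-3*5, -12)) - (-63 + V)*J(-2, -2) = 4 - (-63 - 84)*(-2) = 4 - (-147)*(-2) = 4 - 1*294 = 4 - 294 = -290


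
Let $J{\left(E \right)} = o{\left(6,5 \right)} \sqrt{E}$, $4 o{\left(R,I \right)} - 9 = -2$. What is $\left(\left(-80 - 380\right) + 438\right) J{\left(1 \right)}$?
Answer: $- \frac{77}{2} \approx -38.5$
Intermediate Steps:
$o{\left(R,I \right)} = \frac{7}{4}$ ($o{\left(R,I \right)} = \frac{9}{4} + \frac{1}{4} \left(-2\right) = \frac{9}{4} - \frac{1}{2} = \frac{7}{4}$)
$J{\left(E \right)} = \frac{7 \sqrt{E}}{4}$
$\left(\left(-80 - 380\right) + 438\right) J{\left(1 \right)} = \left(\left(-80 - 380\right) + 438\right) \frac{7 \sqrt{1}}{4} = \left(-460 + 438\right) \frac{7}{4} \cdot 1 = \left(-22\right) \frac{7}{4} = - \frac{77}{2}$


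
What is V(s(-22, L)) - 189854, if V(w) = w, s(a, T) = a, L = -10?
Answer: -189876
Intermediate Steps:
V(s(-22, L)) - 189854 = -22 - 189854 = -189876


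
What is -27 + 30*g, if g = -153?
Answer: -4617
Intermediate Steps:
-27 + 30*g = -27 + 30*(-153) = -27 - 4590 = -4617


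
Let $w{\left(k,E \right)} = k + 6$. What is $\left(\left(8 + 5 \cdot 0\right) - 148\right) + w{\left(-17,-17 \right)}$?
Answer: $-151$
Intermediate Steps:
$w{\left(k,E \right)} = 6 + k$
$\left(\left(8 + 5 \cdot 0\right) - 148\right) + w{\left(-17,-17 \right)} = \left(\left(8 + 5 \cdot 0\right) - 148\right) + \left(6 - 17\right) = \left(\left(8 + 0\right) - 148\right) - 11 = \left(8 - 148\right) - 11 = -140 - 11 = -151$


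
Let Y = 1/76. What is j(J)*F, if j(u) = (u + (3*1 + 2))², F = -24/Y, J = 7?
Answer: -262656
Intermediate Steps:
Y = 1/76 ≈ 0.013158
F = -1824 (F = -24/1/76 = -24*76 = -1824)
j(u) = (5 + u)² (j(u) = (u + (3 + 2))² = (u + 5)² = (5 + u)²)
j(J)*F = (5 + 7)²*(-1824) = 12²*(-1824) = 144*(-1824) = -262656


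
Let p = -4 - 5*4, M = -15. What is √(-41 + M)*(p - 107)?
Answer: -262*I*√14 ≈ -980.31*I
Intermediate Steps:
p = -24 (p = -4 - 20 = -24)
√(-41 + M)*(p - 107) = √(-41 - 15)*(-24 - 107) = √(-56)*(-131) = (2*I*√14)*(-131) = -262*I*√14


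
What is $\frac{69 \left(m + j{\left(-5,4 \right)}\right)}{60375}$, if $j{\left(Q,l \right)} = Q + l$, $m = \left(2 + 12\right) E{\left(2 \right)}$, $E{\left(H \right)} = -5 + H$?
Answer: $- \frac{43}{875} \approx -0.049143$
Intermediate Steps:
$m = -42$ ($m = \left(2 + 12\right) \left(-5 + 2\right) = 14 \left(-3\right) = -42$)
$\frac{69 \left(m + j{\left(-5,4 \right)}\right)}{60375} = \frac{69 \left(-42 + \left(-5 + 4\right)\right)}{60375} = 69 \left(-42 - 1\right) \frac{1}{60375} = 69 \left(-43\right) \frac{1}{60375} = \left(-2967\right) \frac{1}{60375} = - \frac{43}{875}$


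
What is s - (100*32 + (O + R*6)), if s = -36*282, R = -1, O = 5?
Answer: -13351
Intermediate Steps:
s = -10152
s - (100*32 + (O + R*6)) = -10152 - (100*32 + (5 - 1*6)) = -10152 - (3200 + (5 - 6)) = -10152 - (3200 - 1) = -10152 - 1*3199 = -10152 - 3199 = -13351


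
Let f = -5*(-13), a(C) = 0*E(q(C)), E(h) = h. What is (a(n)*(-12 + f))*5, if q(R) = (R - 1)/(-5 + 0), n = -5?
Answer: 0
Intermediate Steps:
q(R) = ⅕ - R/5 (q(R) = (-1 + R)/(-5) = (-1 + R)*(-⅕) = ⅕ - R/5)
a(C) = 0 (a(C) = 0*(⅕ - C/5) = 0)
f = 65
(a(n)*(-12 + f))*5 = (0*(-12 + 65))*5 = (0*53)*5 = 0*5 = 0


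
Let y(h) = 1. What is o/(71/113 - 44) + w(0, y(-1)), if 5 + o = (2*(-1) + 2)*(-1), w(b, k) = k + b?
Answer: 5466/4901 ≈ 1.1153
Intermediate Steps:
w(b, k) = b + k
o = -5 (o = -5 + (2*(-1) + 2)*(-1) = -5 + (-2 + 2)*(-1) = -5 + 0*(-1) = -5 + 0 = -5)
o/(71/113 - 44) + w(0, y(-1)) = -5/(71/113 - 44) + (0 + 1) = -5/(71*(1/113) - 44) + 1 = -5/(71/113 - 44) + 1 = -5/(-4901/113) + 1 = -5*(-113/4901) + 1 = 565/4901 + 1 = 5466/4901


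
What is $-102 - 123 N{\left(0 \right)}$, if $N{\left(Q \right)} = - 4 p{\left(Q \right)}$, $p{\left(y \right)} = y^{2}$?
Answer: $-102$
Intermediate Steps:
$N{\left(Q \right)} = - 4 Q^{2}$
$-102 - 123 N{\left(0 \right)} = -102 - 123 \left(- 4 \cdot 0^{2}\right) = -102 - 123 \left(\left(-4\right) 0\right) = -102 - 0 = -102 + 0 = -102$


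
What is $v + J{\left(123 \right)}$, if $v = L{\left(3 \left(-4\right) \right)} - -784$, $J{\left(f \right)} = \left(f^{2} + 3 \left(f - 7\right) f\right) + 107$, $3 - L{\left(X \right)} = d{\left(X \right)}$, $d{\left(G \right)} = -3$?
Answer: $58830$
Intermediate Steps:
$L{\left(X \right)} = 6$ ($L{\left(X \right)} = 3 - -3 = 3 + 3 = 6$)
$J{\left(f \right)} = 107 + f^{2} + f \left(-21 + 3 f\right)$ ($J{\left(f \right)} = \left(f^{2} + 3 \left(-7 + f\right) f\right) + 107 = \left(f^{2} + \left(-21 + 3 f\right) f\right) + 107 = \left(f^{2} + f \left(-21 + 3 f\right)\right) + 107 = 107 + f^{2} + f \left(-21 + 3 f\right)$)
$v = 790$ ($v = 6 - -784 = 6 + 784 = 790$)
$v + J{\left(123 \right)} = 790 + \left(107 - 2583 + 4 \cdot 123^{2}\right) = 790 + \left(107 - 2583 + 4 \cdot 15129\right) = 790 + \left(107 - 2583 + 60516\right) = 790 + 58040 = 58830$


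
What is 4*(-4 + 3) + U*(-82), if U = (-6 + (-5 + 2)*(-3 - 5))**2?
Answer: -26572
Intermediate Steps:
U = 324 (U = (-6 - 3*(-8))**2 = (-6 + 24)**2 = 18**2 = 324)
4*(-4 + 3) + U*(-82) = 4*(-4 + 3) + 324*(-82) = 4*(-1) - 26568 = -4 - 26568 = -26572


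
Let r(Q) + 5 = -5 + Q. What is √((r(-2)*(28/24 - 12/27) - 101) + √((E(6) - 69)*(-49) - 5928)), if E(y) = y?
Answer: √(-987 + 9*I*√2841)/3 ≈ 2.4766 + 10.761*I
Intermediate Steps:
r(Q) = -10 + Q (r(Q) = -5 + (-5 + Q) = -10 + Q)
√((r(-2)*(28/24 - 12/27) - 101) + √((E(6) - 69)*(-49) - 5928)) = √(((-10 - 2)*(28/24 - 12/27) - 101) + √((6 - 69)*(-49) - 5928)) = √((-12*(28*(1/24) - 12*1/27) - 101) + √(-63*(-49) - 5928)) = √((-12*(7/6 - 4/9) - 101) + √(3087 - 5928)) = √((-12*13/18 - 101) + √(-2841)) = √((-26/3 - 101) + I*√2841) = √(-329/3 + I*√2841)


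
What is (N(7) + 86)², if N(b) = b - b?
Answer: 7396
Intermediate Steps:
N(b) = 0
(N(7) + 86)² = (0 + 86)² = 86² = 7396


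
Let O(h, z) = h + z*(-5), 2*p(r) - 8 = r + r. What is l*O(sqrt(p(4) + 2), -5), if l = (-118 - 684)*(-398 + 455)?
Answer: -1142850 - 45714*sqrt(10) ≈ -1.2874e+6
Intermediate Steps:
p(r) = 4 + r (p(r) = 4 + (r + r)/2 = 4 + (2*r)/2 = 4 + r)
l = -45714 (l = -802*57 = -45714)
O(h, z) = h - 5*z
l*O(sqrt(p(4) + 2), -5) = -45714*(sqrt((4 + 4) + 2) - 5*(-5)) = -45714*(sqrt(8 + 2) + 25) = -45714*(sqrt(10) + 25) = -45714*(25 + sqrt(10)) = -1142850 - 45714*sqrt(10)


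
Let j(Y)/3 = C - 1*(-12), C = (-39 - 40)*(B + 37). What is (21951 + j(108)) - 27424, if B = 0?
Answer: -14206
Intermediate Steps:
C = -2923 (C = (-39 - 40)*(0 + 37) = -79*37 = -2923)
j(Y) = -8733 (j(Y) = 3*(-2923 - 1*(-12)) = 3*(-2923 + 12) = 3*(-2911) = -8733)
(21951 + j(108)) - 27424 = (21951 - 8733) - 27424 = 13218 - 27424 = -14206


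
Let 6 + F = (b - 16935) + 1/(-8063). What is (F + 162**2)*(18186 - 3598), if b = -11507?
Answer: -259241203564/8063 ≈ -3.2152e+7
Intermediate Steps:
F = -229376225/8063 (F = -6 + ((-11507 - 16935) + 1/(-8063)) = -6 + (-28442 - 1/8063) = -6 - 229327847/8063 = -229376225/8063 ≈ -28448.)
(F + 162**2)*(18186 - 3598) = (-229376225/8063 + 162**2)*(18186 - 3598) = (-229376225/8063 + 26244)*14588 = -17770853/8063*14588 = -259241203564/8063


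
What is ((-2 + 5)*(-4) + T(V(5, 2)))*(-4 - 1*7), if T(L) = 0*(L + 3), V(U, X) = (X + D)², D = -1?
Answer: 132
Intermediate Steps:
V(U, X) = (-1 + X)² (V(U, X) = (X - 1)² = (-1 + X)²)
T(L) = 0 (T(L) = 0*(3 + L) = 0)
((-2 + 5)*(-4) + T(V(5, 2)))*(-4 - 1*7) = ((-2 + 5)*(-4) + 0)*(-4 - 1*7) = (3*(-4) + 0)*(-4 - 7) = (-12 + 0)*(-11) = -12*(-11) = 132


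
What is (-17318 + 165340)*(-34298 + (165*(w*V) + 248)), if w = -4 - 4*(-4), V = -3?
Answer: -5919399780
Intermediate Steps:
w = 12 (w = -4 + 16 = 12)
(-17318 + 165340)*(-34298 + (165*(w*V) + 248)) = (-17318 + 165340)*(-34298 + (165*(12*(-3)) + 248)) = 148022*(-34298 + (165*(-36) + 248)) = 148022*(-34298 + (-5940 + 248)) = 148022*(-34298 - 5692) = 148022*(-39990) = -5919399780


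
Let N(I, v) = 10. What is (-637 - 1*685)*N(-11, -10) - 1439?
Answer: -14659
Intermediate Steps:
(-637 - 1*685)*N(-11, -10) - 1439 = (-637 - 1*685)*10 - 1439 = (-637 - 685)*10 - 1439 = -1322*10 - 1439 = -13220 - 1439 = -14659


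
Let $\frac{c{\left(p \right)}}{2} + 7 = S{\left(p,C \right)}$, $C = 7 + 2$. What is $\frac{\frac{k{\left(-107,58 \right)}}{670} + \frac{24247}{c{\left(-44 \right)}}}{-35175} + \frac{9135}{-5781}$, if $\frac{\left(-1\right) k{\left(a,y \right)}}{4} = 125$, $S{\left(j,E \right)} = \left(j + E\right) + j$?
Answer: $- \frac{58626860637}{37196302900} \approx -1.5761$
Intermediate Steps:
$C = 9$
$S{\left(j,E \right)} = E + 2 j$ ($S{\left(j,E \right)} = \left(E + j\right) + j = E + 2 j$)
$k{\left(a,y \right)} = -500$ ($k{\left(a,y \right)} = \left(-4\right) 125 = -500$)
$c{\left(p \right)} = 4 + 4 p$ ($c{\left(p \right)} = -14 + 2 \left(9 + 2 p\right) = -14 + \left(18 + 4 p\right) = 4 + 4 p$)
$\frac{\frac{k{\left(-107,58 \right)}}{670} + \frac{24247}{c{\left(-44 \right)}}}{-35175} + \frac{9135}{-5781} = \frac{- \frac{500}{670} + \frac{24247}{4 + 4 \left(-44\right)}}{-35175} + \frac{9135}{-5781} = \left(\left(-500\right) \frac{1}{670} + \frac{24247}{4 - 176}\right) \left(- \frac{1}{35175}\right) + 9135 \left(- \frac{1}{5781}\right) = \left(- \frac{50}{67} + \frac{24247}{-172}\right) \left(- \frac{1}{35175}\right) - \frac{3045}{1927} = \left(- \frac{50}{67} + 24247 \left(- \frac{1}{172}\right)\right) \left(- \frac{1}{35175}\right) - \frac{3045}{1927} = \left(- \frac{50}{67} - \frac{24247}{172}\right) \left(- \frac{1}{35175}\right) - \frac{3045}{1927} = \left(- \frac{1633149}{11524}\right) \left(- \frac{1}{35175}\right) - \frac{3045}{1927} = \frac{77769}{19302700} - \frac{3045}{1927} = - \frac{58626860637}{37196302900}$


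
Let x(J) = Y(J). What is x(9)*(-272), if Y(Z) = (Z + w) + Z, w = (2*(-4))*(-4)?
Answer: -13600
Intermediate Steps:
w = 32 (w = -8*(-4) = 32)
Y(Z) = 32 + 2*Z (Y(Z) = (Z + 32) + Z = (32 + Z) + Z = 32 + 2*Z)
x(J) = 32 + 2*J
x(9)*(-272) = (32 + 2*9)*(-272) = (32 + 18)*(-272) = 50*(-272) = -13600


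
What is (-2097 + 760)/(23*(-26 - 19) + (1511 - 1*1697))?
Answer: 1337/1221 ≈ 1.0950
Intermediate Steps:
(-2097 + 760)/(23*(-26 - 19) + (1511 - 1*1697)) = -1337/(23*(-45) + (1511 - 1697)) = -1337/(-1035 - 186) = -1337/(-1221) = -1337*(-1/1221) = 1337/1221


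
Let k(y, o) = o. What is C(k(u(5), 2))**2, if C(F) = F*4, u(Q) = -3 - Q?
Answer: 64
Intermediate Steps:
C(F) = 4*F
C(k(u(5), 2))**2 = (4*2)**2 = 8**2 = 64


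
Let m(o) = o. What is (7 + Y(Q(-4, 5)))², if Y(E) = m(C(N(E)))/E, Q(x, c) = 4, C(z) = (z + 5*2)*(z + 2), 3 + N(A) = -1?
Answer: 16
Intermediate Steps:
N(A) = -4 (N(A) = -3 - 1 = -4)
C(z) = (2 + z)*(10 + z) (C(z) = (z + 10)*(2 + z) = (10 + z)*(2 + z) = (2 + z)*(10 + z))
Y(E) = -12/E (Y(E) = (20 + (-4)² + 12*(-4))/E = (20 + 16 - 48)/E = -12/E)
(7 + Y(Q(-4, 5)))² = (7 - 12/4)² = (7 - 12*¼)² = (7 - 3)² = 4² = 16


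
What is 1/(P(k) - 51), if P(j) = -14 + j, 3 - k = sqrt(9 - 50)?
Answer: I/(sqrt(41) - 62*I) ≈ -0.015959 + 0.0016482*I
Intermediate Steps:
k = 3 - I*sqrt(41) (k = 3 - sqrt(9 - 50) = 3 - sqrt(-41) = 3 - I*sqrt(41) ≈ 3.0 - 6.4031*I)
1/(P(k) - 51) = 1/((-14 + (3 - I*sqrt(41))) - 51) = 1/((-11 - I*sqrt(41)) - 51) = 1/(-62 - I*sqrt(41))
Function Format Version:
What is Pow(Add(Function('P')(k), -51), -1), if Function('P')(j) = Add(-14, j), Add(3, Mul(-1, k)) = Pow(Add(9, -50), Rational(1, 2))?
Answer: Mul(I, Pow(Add(Pow(41, Rational(1, 2)), Mul(-62, I)), -1)) ≈ Add(-0.015959, Mul(0.0016482, I))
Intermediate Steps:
k = Add(3, Mul(-1, I, Pow(41, Rational(1, 2)))) (k = Add(3, Mul(-1, Pow(Add(9, -50), Rational(1, 2)))) = Add(3, Mul(-1, Pow(-41, Rational(1, 2)))) = Add(3, Mul(-1, Mul(I, Pow(41, Rational(1, 2))))) = Add(3, Mul(-1, I, Pow(41, Rational(1, 2)))) ≈ Add(3.0000, Mul(-6.4031, I)))
Pow(Add(Function('P')(k), -51), -1) = Pow(Add(Add(-14, Add(3, Mul(-1, I, Pow(41, Rational(1, 2))))), -51), -1) = Pow(Add(Add(-11, Mul(-1, I, Pow(41, Rational(1, 2)))), -51), -1) = Pow(Add(-62, Mul(-1, I, Pow(41, Rational(1, 2)))), -1)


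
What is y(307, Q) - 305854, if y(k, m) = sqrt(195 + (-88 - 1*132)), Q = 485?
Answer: -305854 + 5*I ≈ -3.0585e+5 + 5.0*I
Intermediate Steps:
y(k, m) = 5*I (y(k, m) = sqrt(195 + (-88 - 132)) = sqrt(195 - 220) = sqrt(-25) = 5*I)
y(307, Q) - 305854 = 5*I - 305854 = -305854 + 5*I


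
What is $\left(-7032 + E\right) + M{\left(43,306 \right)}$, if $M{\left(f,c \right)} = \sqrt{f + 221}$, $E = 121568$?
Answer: $114536 + 2 \sqrt{66} \approx 1.1455 \cdot 10^{5}$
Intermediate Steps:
$M{\left(f,c \right)} = \sqrt{221 + f}$
$\left(-7032 + E\right) + M{\left(43,306 \right)} = \left(-7032 + 121568\right) + \sqrt{221 + 43} = 114536 + \sqrt{264} = 114536 + 2 \sqrt{66}$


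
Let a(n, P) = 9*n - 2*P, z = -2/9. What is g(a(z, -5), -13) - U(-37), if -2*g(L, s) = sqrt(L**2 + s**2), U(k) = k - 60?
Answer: 97 - sqrt(233)/2 ≈ 89.368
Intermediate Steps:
z = -2/9 (z = -2*1/9 = -2/9 ≈ -0.22222)
a(n, P) = -2*P + 9*n
U(k) = -60 + k
g(L, s) = -sqrt(L**2 + s**2)/2
g(a(z, -5), -13) - U(-37) = -sqrt((-2*(-5) + 9*(-2/9))**2 + (-13)**2)/2 - (-60 - 37) = -sqrt((10 - 2)**2 + 169)/2 - 1*(-97) = -sqrt(8**2 + 169)/2 + 97 = -sqrt(64 + 169)/2 + 97 = -sqrt(233)/2 + 97 = 97 - sqrt(233)/2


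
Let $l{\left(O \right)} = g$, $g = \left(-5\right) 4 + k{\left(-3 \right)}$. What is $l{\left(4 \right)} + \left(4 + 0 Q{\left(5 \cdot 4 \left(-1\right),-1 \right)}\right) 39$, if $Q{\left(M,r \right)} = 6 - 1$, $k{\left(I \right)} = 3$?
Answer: $139$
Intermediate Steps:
$Q{\left(M,r \right)} = 5$ ($Q{\left(M,r \right)} = 6 - 1 = 5$)
$g = -17$ ($g = \left(-5\right) 4 + 3 = -20 + 3 = -17$)
$l{\left(O \right)} = -17$
$l{\left(4 \right)} + \left(4 + 0 Q{\left(5 \cdot 4 \left(-1\right),-1 \right)}\right) 39 = -17 + \left(4 + 0 \cdot 5\right) 39 = -17 + \left(4 + 0\right) 39 = -17 + 4 \cdot 39 = -17 + 156 = 139$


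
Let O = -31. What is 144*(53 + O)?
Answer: 3168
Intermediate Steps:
144*(53 + O) = 144*(53 - 31) = 144*22 = 3168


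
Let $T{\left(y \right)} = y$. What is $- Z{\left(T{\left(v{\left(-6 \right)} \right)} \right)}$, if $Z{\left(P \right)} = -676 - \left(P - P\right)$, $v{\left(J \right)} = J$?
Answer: $676$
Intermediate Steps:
$Z{\left(P \right)} = -676$ ($Z{\left(P \right)} = -676 - 0 = -676 + 0 = -676$)
$- Z{\left(T{\left(v{\left(-6 \right)} \right)} \right)} = \left(-1\right) \left(-676\right) = 676$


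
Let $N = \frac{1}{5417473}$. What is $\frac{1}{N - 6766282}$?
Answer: $- \frac{5417473}{36656150045385} \approx -1.4779 \cdot 10^{-7}$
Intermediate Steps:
$N = \frac{1}{5417473} \approx 1.8459 \cdot 10^{-7}$
$\frac{1}{N - 6766282} = \frac{1}{\frac{1}{5417473} - 6766282} = \frac{1}{- \frac{36656150045385}{5417473}} = - \frac{5417473}{36656150045385}$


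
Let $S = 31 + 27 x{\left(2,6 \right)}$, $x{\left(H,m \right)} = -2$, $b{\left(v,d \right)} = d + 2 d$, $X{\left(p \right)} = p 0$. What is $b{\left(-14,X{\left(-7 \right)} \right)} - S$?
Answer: $23$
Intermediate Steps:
$X{\left(p \right)} = 0$
$b{\left(v,d \right)} = 3 d$
$S = -23$ ($S = 31 + 27 \left(-2\right) = 31 - 54 = -23$)
$b{\left(-14,X{\left(-7 \right)} \right)} - S = 3 \cdot 0 - -23 = 0 + 23 = 23$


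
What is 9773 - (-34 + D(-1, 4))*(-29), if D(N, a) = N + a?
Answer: 8874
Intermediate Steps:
9773 - (-34 + D(-1, 4))*(-29) = 9773 - (-34 + (-1 + 4))*(-29) = 9773 - (-34 + 3)*(-29) = 9773 - (-31)*(-29) = 9773 - 1*899 = 9773 - 899 = 8874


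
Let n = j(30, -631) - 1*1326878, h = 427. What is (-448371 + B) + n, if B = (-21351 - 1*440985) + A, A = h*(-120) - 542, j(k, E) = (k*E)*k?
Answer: -2857267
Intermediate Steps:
j(k, E) = E*k² (j(k, E) = (E*k)*k = E*k²)
A = -51782 (A = 427*(-120) - 542 = -51240 - 542 = -51782)
B = -514118 (B = (-21351 - 1*440985) - 51782 = (-21351 - 440985) - 51782 = -462336 - 51782 = -514118)
n = -1894778 (n = -631*30² - 1*1326878 = -631*900 - 1326878 = -567900 - 1326878 = -1894778)
(-448371 + B) + n = (-448371 - 514118) - 1894778 = -962489 - 1894778 = -2857267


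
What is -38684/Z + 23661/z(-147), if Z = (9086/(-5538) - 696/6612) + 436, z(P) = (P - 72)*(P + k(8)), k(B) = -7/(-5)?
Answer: -107257923992721/1214156574904 ≈ -88.339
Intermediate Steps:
k(B) = 7/5 (k(B) = -7*(-⅕) = 7/5)
z(P) = (-72 + P)*(7/5 + P) (z(P) = (P - 72)*(P + 7/5) = (-72 + P)*(7/5 + P))
Z = 22846541/52611 (Z = (9086*(-1/5538) - 696*1/6612) + 436 = (-4543/2769 - 2/19) + 436 = -91855/52611 + 436 = 22846541/52611 ≈ 434.25)
-38684/Z + 23661/z(-147) = -38684/22846541/52611 + 23661/(-504/5 + (-147)² - 353/5*(-147)) = -38684*52611/22846541 + 23661/(-504/5 + 21609 + 51891/5) = -2035203924/22846541 + 23661/(159432/5) = -2035203924/22846541 + 23661*(5/159432) = -2035203924/22846541 + 39435/53144 = -107257923992721/1214156574904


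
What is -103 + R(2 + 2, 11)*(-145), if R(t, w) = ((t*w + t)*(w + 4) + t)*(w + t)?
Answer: -1574803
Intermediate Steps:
R(t, w) = (t + w)*(t + (4 + w)*(t + t*w)) (R(t, w) = ((t + t*w)*(4 + w) + t)*(t + w) = ((4 + w)*(t + t*w) + t)*(t + w) = (t + (4 + w)*(t + t*w))*(t + w) = (t + w)*(t + (4 + w)*(t + t*w)))
-103 + R(2 + 2, 11)*(-145) = -103 + ((2 + 2)*(11**3 + 5*(2 + 2) + 5*11 + 5*11**2 + (2 + 2)*11**2 + 5*(2 + 2)*11))*(-145) = -103 + (4*(1331 + 5*4 + 55 + 5*121 + 4*121 + 5*4*11))*(-145) = -103 + (4*(1331 + 20 + 55 + 605 + 484 + 220))*(-145) = -103 + (4*2715)*(-145) = -103 + 10860*(-145) = -103 - 1574700 = -1574803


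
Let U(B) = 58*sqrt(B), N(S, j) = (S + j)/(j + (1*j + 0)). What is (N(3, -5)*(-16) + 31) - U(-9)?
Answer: 139/5 - 174*I ≈ 27.8 - 174.0*I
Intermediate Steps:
N(S, j) = (S + j)/(2*j) (N(S, j) = (S + j)/(j + (j + 0)) = (S + j)/(j + j) = (S + j)/((2*j)) = (S + j)*(1/(2*j)) = (S + j)/(2*j))
(N(3, -5)*(-16) + 31) - U(-9) = (((1/2)*(3 - 5)/(-5))*(-16) + 31) - 58*sqrt(-9) = (((1/2)*(-1/5)*(-2))*(-16) + 31) - 58*3*I = ((1/5)*(-16) + 31) - 174*I = (-16/5 + 31) - 174*I = 139/5 - 174*I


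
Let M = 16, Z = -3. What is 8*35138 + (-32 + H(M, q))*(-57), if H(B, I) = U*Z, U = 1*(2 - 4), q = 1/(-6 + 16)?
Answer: 282586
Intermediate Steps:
q = ⅒ (q = 1/10 = ⅒ ≈ 0.10000)
U = -2 (U = 1*(-2) = -2)
H(B, I) = 6 (H(B, I) = -2*(-3) = 6)
8*35138 + (-32 + H(M, q))*(-57) = 8*35138 + (-32 + 6)*(-57) = 281104 - 26*(-57) = 281104 + 1482 = 282586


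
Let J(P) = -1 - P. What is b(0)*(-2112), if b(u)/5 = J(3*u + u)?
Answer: 10560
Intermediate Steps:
b(u) = -5 - 20*u (b(u) = 5*(-1 - (3*u + u)) = 5*(-1 - 4*u) = -5 - 20*u)
b(0)*(-2112) = (-5 - 20*0)*(-2112) = (-5 + 0)*(-2112) = -5*(-2112) = 10560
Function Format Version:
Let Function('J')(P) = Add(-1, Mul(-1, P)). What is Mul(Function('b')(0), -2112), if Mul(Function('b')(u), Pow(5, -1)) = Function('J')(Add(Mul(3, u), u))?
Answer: 10560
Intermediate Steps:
Function('b')(u) = Add(-5, Mul(-20, u)) (Function('b')(u) = Mul(5, Add(-1, Mul(-1, Add(Mul(3, u), u)))) = Mul(5, Add(-1, Mul(-1, Mul(4, u)))) = Mul(5, Add(-1, Mul(-4, u))) = Add(-5, Mul(-20, u)))
Mul(Function('b')(0), -2112) = Mul(Add(-5, Mul(-20, 0)), -2112) = Mul(Add(-5, 0), -2112) = Mul(-5, -2112) = 10560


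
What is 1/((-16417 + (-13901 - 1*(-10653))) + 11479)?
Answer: -1/8186 ≈ -0.00012216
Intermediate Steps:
1/((-16417 + (-13901 - 1*(-10653))) + 11479) = 1/((-16417 + (-13901 + 10653)) + 11479) = 1/((-16417 - 3248) + 11479) = 1/(-19665 + 11479) = 1/(-8186) = -1/8186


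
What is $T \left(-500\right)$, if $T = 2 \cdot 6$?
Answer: $-6000$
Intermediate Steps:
$T = 12$
$T \left(-500\right) = 12 \left(-500\right) = -6000$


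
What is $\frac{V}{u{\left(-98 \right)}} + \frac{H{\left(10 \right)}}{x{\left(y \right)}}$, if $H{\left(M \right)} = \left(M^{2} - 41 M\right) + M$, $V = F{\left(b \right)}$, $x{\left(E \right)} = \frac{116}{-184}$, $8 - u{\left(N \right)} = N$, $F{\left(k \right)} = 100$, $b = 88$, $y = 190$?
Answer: $\frac{732850}{1537} \approx 476.81$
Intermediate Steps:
$u{\left(N \right)} = 8 - N$
$x{\left(E \right)} = - \frac{29}{46}$ ($x{\left(E \right)} = 116 \left(- \frac{1}{184}\right) = - \frac{29}{46}$)
$V = 100$
$H{\left(M \right)} = M^{2} - 40 M$
$\frac{V}{u{\left(-98 \right)}} + \frac{H{\left(10 \right)}}{x{\left(y \right)}} = \frac{100}{8 - -98} + \frac{10 \left(-40 + 10\right)}{- \frac{29}{46}} = \frac{100}{8 + 98} + 10 \left(-30\right) \left(- \frac{46}{29}\right) = \frac{100}{106} - - \frac{13800}{29} = 100 \cdot \frac{1}{106} + \frac{13800}{29} = \frac{50}{53} + \frac{13800}{29} = \frac{732850}{1537}$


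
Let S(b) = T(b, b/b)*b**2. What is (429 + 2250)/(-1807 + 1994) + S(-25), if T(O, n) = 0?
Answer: 2679/187 ≈ 14.326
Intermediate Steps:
S(b) = 0 (S(b) = 0*b**2 = 0)
(429 + 2250)/(-1807 + 1994) + S(-25) = (429 + 2250)/(-1807 + 1994) + 0 = 2679/187 + 0 = 2679/187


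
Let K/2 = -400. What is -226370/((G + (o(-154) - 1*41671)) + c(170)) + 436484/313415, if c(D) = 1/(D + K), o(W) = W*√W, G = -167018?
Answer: 16*(-6380213321429*I + 2646729855*√154)/(313415*(-131474071*I + 97020*√154)) ≈ 2.4773 - 0.0099326*I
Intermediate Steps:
K = -800 (K = 2*(-400) = -800)
o(W) = W^(3/2)
c(D) = 1/(-800 + D) (c(D) = 1/(D - 800) = 1/(-800 + D))
-226370/((G + (o(-154) - 1*41671)) + c(170)) + 436484/313415 = -226370/((-167018 + ((-154)^(3/2) - 1*41671)) + 1/(-800 + 170)) + 436484/313415 = -226370/((-167018 + (-154*I*√154 - 41671)) + 1/(-630)) + 436484*(1/313415) = -226370/((-167018 + (-41671 - 154*I*√154)) - 1/630) + 436484/313415 = -226370/((-208689 - 154*I*√154) - 1/630) + 436484/313415 = -226370/(-131474071/630 - 154*I*√154) + 436484/313415 = 436484/313415 - 226370/(-131474071/630 - 154*I*√154)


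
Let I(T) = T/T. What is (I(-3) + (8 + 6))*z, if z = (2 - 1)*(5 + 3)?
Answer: 120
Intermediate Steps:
I(T) = 1
z = 8 (z = 1*8 = 8)
(I(-3) + (8 + 6))*z = (1 + (8 + 6))*8 = (1 + 14)*8 = 15*8 = 120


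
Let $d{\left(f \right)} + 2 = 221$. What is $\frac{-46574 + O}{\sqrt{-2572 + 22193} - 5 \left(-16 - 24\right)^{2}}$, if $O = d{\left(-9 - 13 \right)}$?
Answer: $\frac{370840000}{63980379} + \frac{46355 \sqrt{19621}}{63980379} \approx 5.8976$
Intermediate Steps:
$d{\left(f \right)} = 219$ ($d{\left(f \right)} = -2 + 221 = 219$)
$O = 219$
$\frac{-46574 + O}{\sqrt{-2572 + 22193} - 5 \left(-16 - 24\right)^{2}} = \frac{-46574 + 219}{\sqrt{-2572 + 22193} - 5 \left(-16 - 24\right)^{2}} = - \frac{46355}{\sqrt{19621} - 5 \left(-40\right)^{2}} = - \frac{46355}{\sqrt{19621} - 8000} = - \frac{46355}{-8000 + \sqrt{19621}}$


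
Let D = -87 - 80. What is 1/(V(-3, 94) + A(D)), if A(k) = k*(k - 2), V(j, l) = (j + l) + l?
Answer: 1/28408 ≈ 3.5201e-5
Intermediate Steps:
V(j, l) = j + 2*l
D = -167
A(k) = k*(-2 + k)
1/(V(-3, 94) + A(D)) = 1/((-3 + 2*94) - 167*(-2 - 167)) = 1/((-3 + 188) - 167*(-169)) = 1/(185 + 28223) = 1/28408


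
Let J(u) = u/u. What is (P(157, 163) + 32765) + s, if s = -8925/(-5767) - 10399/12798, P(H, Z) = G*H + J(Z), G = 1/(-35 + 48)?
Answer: 398108570609/12145302 ≈ 32779.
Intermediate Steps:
G = 1/13 ≈ 0.076923
J(u) = 1
P(H, Z) = 1 + H/13 (P(H, Z) = H/13 + 1 = 1 + H/13)
s = 686723/934254 (s = -8925*(-1/5767) - 10399*1/12798 = 8925/5767 - 10399/12798 = 686723/934254 ≈ 0.73505)
(P(157, 163) + 32765) + s = ((1 + (1/13)*157) + 32765) + 686723/934254 = ((1 + 157/13) + 32765) + 686723/934254 = (170/13 + 32765) + 686723/934254 = 426115/13 + 686723/934254 = 398108570609/12145302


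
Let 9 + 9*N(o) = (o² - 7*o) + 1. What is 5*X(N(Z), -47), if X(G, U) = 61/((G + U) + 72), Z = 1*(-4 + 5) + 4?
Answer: 305/23 ≈ 13.261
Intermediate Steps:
Z = 5 (Z = 1*1 + 4 = 1 + 4 = 5)
N(o) = -8/9 - 7*o/9 + o²/9 (N(o) = -1 + ((o² - 7*o) + 1)/9 = -1 + (1 + o² - 7*o)/9 = -1 + (⅑ - 7*o/9 + o²/9) = -8/9 - 7*o/9 + o²/9)
X(G, U) = 61/(72 + G + U)
5*X(N(Z), -47) = 5*(61/(72 + (-8/9 - 7/9*5 + (⅑)*5²) - 47)) = 5*(61/(72 + (-8/9 - 35/9 + (⅑)*25) - 47)) = 5*(61/(72 + (-8/9 - 35/9 + 25/9) - 47)) = 5*(61/(72 - 2 - 47)) = 5*(61/23) = 305/23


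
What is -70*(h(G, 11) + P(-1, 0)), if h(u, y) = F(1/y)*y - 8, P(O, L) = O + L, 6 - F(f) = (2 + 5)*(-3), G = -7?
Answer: -20160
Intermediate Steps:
F(f) = 27 (F(f) = 6 - (2 + 5)*(-3) = 6 - 7*(-3) = 6 - 1*(-21) = 6 + 21 = 27)
P(O, L) = L + O
h(u, y) = -8 + 27*y (h(u, y) = 27*y - 8 = -8 + 27*y)
-70*(h(G, 11) + P(-1, 0)) = -70*((-8 + 27*11) + (0 - 1)) = -70*((-8 + 297) - 1) = -70*(289 - 1) = -70*288 = -20160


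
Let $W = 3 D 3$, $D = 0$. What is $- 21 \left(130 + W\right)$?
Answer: $-2730$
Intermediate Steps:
$W = 0$ ($W = 3 \cdot 0 \cdot 3 = 0 \cdot 3 = 0$)
$- 21 \left(130 + W\right) = - 21 \left(130 + 0\right) = \left(-21\right) 130 = -2730$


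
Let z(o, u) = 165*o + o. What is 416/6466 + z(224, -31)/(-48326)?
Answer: -55082032/78118979 ≈ -0.70510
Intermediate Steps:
z(o, u) = 166*o
416/6466 + z(224, -31)/(-48326) = 416/6466 + (166*224)/(-48326) = 416*(1/6466) + 37184*(-1/48326) = 208/3233 - 18592/24163 = -55082032/78118979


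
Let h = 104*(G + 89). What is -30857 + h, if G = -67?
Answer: -28569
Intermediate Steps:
h = 2288 (h = 104*(-67 + 89) = 104*22 = 2288)
-30857 + h = -30857 + 2288 = -28569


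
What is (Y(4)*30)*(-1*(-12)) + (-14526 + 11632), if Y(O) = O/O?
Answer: -2534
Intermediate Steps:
Y(O) = 1
(Y(4)*30)*(-1*(-12)) + (-14526 + 11632) = (1*30)*(-1*(-12)) + (-14526 + 11632) = 30*12 - 2894 = 360 - 2894 = -2534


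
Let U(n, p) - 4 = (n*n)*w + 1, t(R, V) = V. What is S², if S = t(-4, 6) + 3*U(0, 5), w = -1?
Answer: 441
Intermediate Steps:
U(n, p) = 5 - n² (U(n, p) = 4 + ((n*n)*(-1) + 1) = 4 + (n²*(-1) + 1) = 4 + (-n² + 1) = 4 + (1 - n²) = 5 - n²)
S = 21 (S = 6 + 3*(5 - 1*0²) = 6 + 3*(5 - 1*0) = 6 + 3*(5 + 0) = 6 + 3*5 = 6 + 15 = 21)
S² = 21² = 441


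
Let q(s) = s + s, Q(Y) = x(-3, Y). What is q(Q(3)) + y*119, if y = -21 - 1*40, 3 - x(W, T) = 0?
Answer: -7253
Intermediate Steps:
x(W, T) = 3 (x(W, T) = 3 - 1*0 = 3 + 0 = 3)
Q(Y) = 3
y = -61 (y = -21 - 40 = -61)
q(s) = 2*s
q(Q(3)) + y*119 = 2*3 - 61*119 = 6 - 7259 = -7253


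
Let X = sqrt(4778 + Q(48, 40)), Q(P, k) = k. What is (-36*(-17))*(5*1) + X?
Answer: 3060 + sqrt(4818) ≈ 3129.4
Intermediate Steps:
X = sqrt(4818) (X = sqrt(4778 + 40) = sqrt(4818) ≈ 69.412)
(-36*(-17))*(5*1) + X = (-36*(-17))*(5*1) + sqrt(4818) = 612*5 + sqrt(4818) = 3060 + sqrt(4818)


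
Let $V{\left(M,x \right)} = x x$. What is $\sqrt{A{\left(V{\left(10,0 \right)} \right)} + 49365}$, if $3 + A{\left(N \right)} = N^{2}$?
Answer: $\sqrt{49362} \approx 222.18$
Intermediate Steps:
$V{\left(M,x \right)} = x^{2}$
$A{\left(N \right)} = -3 + N^{2}$
$\sqrt{A{\left(V{\left(10,0 \right)} \right)} + 49365} = \sqrt{\left(-3 + \left(0^{2}\right)^{2}\right) + 49365} = \sqrt{\left(-3 + 0^{2}\right) + 49365} = \sqrt{\left(-3 + 0\right) + 49365} = \sqrt{-3 + 49365} = \sqrt{49362}$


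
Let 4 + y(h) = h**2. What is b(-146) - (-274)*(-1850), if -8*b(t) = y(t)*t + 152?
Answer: -117975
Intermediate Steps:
y(h) = -4 + h**2
b(t) = -19 - t*(-4 + t**2)/8 (b(t) = -((-4 + t**2)*t + 152)/8 = -(t*(-4 + t**2) + 152)/8 = -(152 + t*(-4 + t**2))/8 = -19 - t*(-4 + t**2)/8)
b(-146) - (-274)*(-1850) = (-19 + (1/2)*(-146) - 1/8*(-146)**3) - (-274)*(-1850) = (-19 - 73 - 1/8*(-3112136)) - 1*506900 = (-19 - 73 + 389017) - 506900 = 388925 - 506900 = -117975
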